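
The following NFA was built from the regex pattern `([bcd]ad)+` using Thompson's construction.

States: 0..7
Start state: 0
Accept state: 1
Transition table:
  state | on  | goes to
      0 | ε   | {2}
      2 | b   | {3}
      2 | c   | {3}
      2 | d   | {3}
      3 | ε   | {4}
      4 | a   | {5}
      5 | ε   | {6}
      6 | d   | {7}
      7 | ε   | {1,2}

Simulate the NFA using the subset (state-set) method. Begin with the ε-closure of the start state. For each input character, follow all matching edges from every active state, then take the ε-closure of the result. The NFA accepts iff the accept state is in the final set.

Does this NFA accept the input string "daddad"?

Answer: ACCEPT

Derivation:
start: ε-closure({0}) = {0,2}
'd' @ 1: {3,4}
'a' @ 2: {5,6}
'd' @ 3: {1,2,7}  [accepting]
'd' @ 4: {3,4}
'a' @ 5: {5,6}
'd' @ 6: {1,2,7}  [accepting]
end set {1,2,7} — state 1 in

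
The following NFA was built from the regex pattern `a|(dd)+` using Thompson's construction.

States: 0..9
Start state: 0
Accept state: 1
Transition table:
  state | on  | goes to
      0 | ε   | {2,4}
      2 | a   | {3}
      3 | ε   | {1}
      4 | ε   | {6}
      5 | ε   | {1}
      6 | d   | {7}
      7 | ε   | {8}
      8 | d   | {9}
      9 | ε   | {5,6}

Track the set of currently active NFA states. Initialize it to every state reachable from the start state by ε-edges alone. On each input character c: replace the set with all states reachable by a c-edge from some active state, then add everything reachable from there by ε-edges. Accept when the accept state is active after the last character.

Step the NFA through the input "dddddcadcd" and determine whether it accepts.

initial (ε-close {0}): {0,2,4,6}
'd' @ 1: {7,8}
'd' @ 2: {1,5,6,9}  [accepting]
'd' @ 3: {7,8}
'd' @ 4: {1,5,6,9}  [accepting]
'd' @ 5: {7,8}
'c' @ 6: {}  — dead — no transitions
rest 'adcd' ignored (set empty)
end set {} — state 1 not in

Answer: REJECT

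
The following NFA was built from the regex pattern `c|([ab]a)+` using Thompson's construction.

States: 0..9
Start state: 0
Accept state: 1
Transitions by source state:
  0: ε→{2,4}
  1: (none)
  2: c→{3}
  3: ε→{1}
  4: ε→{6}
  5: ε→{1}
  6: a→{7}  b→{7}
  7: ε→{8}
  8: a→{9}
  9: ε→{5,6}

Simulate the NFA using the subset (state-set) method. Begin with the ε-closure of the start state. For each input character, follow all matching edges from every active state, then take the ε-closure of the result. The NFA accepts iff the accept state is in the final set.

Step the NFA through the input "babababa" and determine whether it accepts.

Answer: ACCEPT

Trace:
start: ε-closure({0}) = {0,2,4,6}
'b' @ 1: {7,8}
'a' @ 2: {1,5,6,9}  (accept∈set)
'b' @ 3: {7,8}
'a' @ 4: {1,5,6,9}  (accept∈set)
'b' @ 5: {7,8}
'a' @ 6: {1,5,6,9}  (accept∈set)
'b' @ 7: {7,8}
'a' @ 8: {1,5,6,9}  (accept∈set)
final: {1,5,6,9}; accept 1 in set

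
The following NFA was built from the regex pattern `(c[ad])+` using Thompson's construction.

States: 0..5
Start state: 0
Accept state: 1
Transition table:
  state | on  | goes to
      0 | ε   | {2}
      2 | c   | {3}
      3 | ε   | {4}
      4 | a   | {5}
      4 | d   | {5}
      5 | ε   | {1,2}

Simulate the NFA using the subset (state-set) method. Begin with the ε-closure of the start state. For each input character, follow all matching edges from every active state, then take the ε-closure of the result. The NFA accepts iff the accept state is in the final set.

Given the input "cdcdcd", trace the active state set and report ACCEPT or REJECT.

S₀ = ε-closure({0}) = {0,2}
'c' @ 1: {3,4}
'd' @ 2: {1,2,5}  (accept∈set)
'c' @ 3: {3,4}
'd' @ 4: {1,2,5}  (accept∈set)
'c' @ 5: {3,4}
'd' @ 6: {1,2,5}  (accept∈set)
after full input: {1,2,5}  (accept=1 in)

Answer: ACCEPT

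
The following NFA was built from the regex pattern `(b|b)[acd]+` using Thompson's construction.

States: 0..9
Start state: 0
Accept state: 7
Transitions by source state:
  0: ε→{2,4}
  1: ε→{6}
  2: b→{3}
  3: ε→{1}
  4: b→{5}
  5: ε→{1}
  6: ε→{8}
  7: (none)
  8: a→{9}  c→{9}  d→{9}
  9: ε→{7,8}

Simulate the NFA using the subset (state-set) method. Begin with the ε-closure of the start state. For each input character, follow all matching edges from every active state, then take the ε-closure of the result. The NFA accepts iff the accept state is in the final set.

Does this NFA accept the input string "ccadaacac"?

start: ε-closure({0}) = {0,2,4}
'c' @ 1: {}  — dead — no transitions
rest 'cadaacac' ignored (set empty)
after full input: {}  (accept=7 not in)

Answer: REJECT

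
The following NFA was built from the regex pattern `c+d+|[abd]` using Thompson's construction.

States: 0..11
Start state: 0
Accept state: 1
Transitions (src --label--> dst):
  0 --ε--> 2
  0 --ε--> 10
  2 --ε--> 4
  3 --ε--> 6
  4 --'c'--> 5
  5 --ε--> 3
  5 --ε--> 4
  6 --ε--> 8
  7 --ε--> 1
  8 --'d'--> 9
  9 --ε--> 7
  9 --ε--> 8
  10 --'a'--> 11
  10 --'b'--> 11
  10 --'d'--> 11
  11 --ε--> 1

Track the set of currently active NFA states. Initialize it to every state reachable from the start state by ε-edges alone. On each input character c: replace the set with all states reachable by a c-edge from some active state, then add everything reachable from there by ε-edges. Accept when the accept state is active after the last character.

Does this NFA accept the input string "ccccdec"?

initial (ε-close {0}): {0,2,4,10}
'c' @ 1: {3,4,5,6,8}
'c' @ 2: {3,4,5,6,8}
'c' @ 3: {3,4,5,6,8}
'c' @ 4: {3,4,5,6,8}
'd' @ 5: {1,7,8,9}  (accept∈set)
'e' @ 6: {}  — state set empty
rest 'c' ignored (set empty)
after full input: {}  (accept=1 not in)

Answer: REJECT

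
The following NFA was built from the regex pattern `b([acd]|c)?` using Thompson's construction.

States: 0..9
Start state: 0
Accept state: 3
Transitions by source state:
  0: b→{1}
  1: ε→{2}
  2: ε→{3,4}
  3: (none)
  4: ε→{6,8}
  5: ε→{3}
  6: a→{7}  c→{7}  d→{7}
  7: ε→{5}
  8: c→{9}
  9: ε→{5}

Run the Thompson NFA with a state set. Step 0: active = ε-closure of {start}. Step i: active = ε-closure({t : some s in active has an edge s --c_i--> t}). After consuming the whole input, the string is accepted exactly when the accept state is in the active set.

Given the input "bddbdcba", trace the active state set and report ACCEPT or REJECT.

Answer: REJECT

Trace:
initial (ε-close {0}): {0}
'b' @ 1: {1,2,3,4,6,8}  [accepting]
'd' @ 2: {3,5,7}  [accepting]
'd' @ 3: {}  — no active states
rest 'bdcba' ignored (set empty)
end set {} — state 3 not in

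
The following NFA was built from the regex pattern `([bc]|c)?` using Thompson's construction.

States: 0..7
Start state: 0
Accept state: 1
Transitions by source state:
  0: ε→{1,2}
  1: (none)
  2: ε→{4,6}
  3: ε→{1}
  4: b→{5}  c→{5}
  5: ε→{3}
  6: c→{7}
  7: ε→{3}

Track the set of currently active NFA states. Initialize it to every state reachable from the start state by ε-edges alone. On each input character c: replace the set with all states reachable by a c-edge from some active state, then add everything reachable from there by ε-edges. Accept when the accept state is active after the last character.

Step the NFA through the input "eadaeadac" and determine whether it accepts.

Answer: REJECT

Derivation:
S₀ = ε-closure({0}) = {0,1,2,4,6}
'e' @ 1: {}  — dead — no transitions
rest 'adaeadac' ignored (set empty)
final: {}; accept 1 not in set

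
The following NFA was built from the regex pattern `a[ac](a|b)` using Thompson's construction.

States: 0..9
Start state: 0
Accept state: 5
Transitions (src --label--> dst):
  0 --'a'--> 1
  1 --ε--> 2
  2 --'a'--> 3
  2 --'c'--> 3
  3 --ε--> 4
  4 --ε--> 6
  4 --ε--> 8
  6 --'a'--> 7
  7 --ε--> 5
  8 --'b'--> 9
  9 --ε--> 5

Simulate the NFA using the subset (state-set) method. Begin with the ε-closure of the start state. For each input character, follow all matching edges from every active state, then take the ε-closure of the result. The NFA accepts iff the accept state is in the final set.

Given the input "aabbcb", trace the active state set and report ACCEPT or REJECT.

initial (ε-close {0}): {0}
'a' @ 1: {1,2}
'a' @ 2: {3,4,6,8}
'b' @ 3: {5,9}  [accepting]
'b' @ 4: {}  — dead — no transitions
rest 'cb' ignored (set empty)
end set {} — state 5 not in

Answer: REJECT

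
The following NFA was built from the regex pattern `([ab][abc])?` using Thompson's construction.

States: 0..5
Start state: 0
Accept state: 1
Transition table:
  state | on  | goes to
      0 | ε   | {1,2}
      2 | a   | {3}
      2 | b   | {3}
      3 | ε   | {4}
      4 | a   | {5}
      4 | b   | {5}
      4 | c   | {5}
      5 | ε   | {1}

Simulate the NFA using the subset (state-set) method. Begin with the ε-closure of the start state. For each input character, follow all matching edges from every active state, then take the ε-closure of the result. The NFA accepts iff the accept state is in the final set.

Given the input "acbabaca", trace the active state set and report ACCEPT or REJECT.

start: ε-closure({0}) = {0,1,2}
'a' @ 1: {3,4}
'c' @ 2: {1,5}  ✓accept
'b' @ 3: {}  — dead — no transitions
rest 'abaca' ignored (set empty)
end set {} — state 1 not in

Answer: REJECT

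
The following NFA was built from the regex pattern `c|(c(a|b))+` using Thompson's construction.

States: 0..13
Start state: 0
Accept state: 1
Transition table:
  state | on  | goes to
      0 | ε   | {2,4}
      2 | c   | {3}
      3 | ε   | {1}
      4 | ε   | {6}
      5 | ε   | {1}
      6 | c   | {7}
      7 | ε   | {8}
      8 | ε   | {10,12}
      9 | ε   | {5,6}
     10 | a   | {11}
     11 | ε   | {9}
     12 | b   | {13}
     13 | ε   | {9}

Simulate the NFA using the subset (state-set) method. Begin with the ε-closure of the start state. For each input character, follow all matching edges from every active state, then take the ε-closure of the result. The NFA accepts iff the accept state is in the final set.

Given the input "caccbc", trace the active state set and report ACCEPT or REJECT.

S₀ = ε-closure({0}) = {0,2,4,6}
'c' @ 1: {1,3,7,8,10,12}  [accepting]
'a' @ 2: {1,5,6,9,11}  [accepting]
'c' @ 3: {7,8,10,12}
'c' @ 4: {}  — dead — no transitions
rest 'bc' ignored (set empty)
end set {} — state 1 not in

Answer: REJECT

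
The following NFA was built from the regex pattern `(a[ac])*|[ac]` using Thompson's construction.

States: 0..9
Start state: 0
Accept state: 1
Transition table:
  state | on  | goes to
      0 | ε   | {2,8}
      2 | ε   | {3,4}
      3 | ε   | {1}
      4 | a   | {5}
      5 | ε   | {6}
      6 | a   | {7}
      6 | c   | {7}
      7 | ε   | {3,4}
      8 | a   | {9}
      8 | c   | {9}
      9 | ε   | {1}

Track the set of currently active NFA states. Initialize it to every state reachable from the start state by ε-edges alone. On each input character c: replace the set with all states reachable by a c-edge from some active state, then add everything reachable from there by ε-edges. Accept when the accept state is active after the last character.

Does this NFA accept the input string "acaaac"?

initial (ε-close {0}): {0,1,2,3,4,8}
'a' @ 1: {1,5,6,9}  (accept∈set)
'c' @ 2: {1,3,4,7}  (accept∈set)
'a' @ 3: {5,6}
'a' @ 4: {1,3,4,7}  (accept∈set)
'a' @ 5: {5,6}
'c' @ 6: {1,3,4,7}  (accept∈set)
end set {1,3,4,7} — state 1 in

Answer: ACCEPT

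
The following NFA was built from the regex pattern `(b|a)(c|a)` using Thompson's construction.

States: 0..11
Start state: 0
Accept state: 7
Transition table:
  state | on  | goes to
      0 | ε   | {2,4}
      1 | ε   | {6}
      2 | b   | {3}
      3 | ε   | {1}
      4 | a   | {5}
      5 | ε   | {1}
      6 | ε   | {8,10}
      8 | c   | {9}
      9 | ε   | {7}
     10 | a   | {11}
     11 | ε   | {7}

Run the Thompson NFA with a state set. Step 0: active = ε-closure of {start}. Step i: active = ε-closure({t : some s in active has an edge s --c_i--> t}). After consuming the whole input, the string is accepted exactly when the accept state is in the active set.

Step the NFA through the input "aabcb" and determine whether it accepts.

initial (ε-close {0}): {0,2,4}
'a' @ 1: {1,5,6,8,10}
'a' @ 2: {7,11}  [accepting]
'b' @ 3: {}  — state set empty
rest 'cb' ignored (set empty)
final: {}; accept 7 not in set

Answer: REJECT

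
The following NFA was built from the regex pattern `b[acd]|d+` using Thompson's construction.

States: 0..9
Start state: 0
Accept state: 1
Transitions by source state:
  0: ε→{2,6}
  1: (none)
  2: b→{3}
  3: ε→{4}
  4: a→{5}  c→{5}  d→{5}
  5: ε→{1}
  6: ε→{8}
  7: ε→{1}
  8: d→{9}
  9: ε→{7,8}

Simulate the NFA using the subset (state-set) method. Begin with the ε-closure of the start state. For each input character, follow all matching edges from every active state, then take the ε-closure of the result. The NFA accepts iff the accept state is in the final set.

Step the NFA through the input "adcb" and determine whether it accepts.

initial (ε-close {0}): {0,2,6,8}
'a' @ 1: {}  — dead — no transitions
rest 'dcb' ignored (set empty)
end set {} — state 1 not in

Answer: REJECT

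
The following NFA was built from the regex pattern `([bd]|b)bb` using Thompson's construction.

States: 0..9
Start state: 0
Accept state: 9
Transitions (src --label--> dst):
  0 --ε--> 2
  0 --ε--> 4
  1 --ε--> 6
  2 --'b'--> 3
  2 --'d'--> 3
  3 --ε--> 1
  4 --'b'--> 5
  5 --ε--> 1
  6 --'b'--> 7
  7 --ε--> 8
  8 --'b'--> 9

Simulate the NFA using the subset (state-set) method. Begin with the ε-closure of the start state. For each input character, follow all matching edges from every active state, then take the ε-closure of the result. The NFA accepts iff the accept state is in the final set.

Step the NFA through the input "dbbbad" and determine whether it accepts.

Answer: REJECT

Steps:
S₀ = ε-closure({0}) = {0,2,4}
'd' @ 1: {1,3,6}
'b' @ 2: {7,8}
'b' @ 3: {9}  ✓accept
'b' @ 4: {}  — state set empty
rest 'ad' ignored (set empty)
final: {}; accept 9 not in set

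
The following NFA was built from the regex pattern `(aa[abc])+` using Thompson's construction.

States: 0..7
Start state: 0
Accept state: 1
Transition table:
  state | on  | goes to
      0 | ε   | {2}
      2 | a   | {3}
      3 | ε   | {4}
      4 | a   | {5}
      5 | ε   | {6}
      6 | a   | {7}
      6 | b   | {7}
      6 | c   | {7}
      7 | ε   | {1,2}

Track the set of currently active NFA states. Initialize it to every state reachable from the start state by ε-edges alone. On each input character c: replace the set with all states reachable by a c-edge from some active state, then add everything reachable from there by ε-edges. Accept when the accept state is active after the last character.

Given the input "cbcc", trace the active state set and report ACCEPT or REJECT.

Answer: REJECT

Steps:
start: ε-closure({0}) = {0,2}
'c' @ 1: {}  — dead — no transitions
rest 'bcc' ignored (set empty)
after full input: {}  (accept=1 not in)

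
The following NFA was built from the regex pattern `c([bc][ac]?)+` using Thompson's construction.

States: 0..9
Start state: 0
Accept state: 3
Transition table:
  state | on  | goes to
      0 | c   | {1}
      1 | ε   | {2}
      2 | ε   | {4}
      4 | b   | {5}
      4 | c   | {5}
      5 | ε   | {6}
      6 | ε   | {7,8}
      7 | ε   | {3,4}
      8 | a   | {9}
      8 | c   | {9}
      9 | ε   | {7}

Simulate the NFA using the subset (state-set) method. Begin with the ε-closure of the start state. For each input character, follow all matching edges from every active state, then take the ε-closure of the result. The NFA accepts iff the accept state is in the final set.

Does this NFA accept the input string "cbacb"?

Answer: ACCEPT

Derivation:
S₀ = ε-closure({0}) = {0}
'c' @ 1: {1,2,4}
'b' @ 2: {3,4,5,6,7,8}  [accepting]
'a' @ 3: {3,4,7,9}  [accepting]
'c' @ 4: {3,4,5,6,7,8}  [accepting]
'b' @ 5: {3,4,5,6,7,8}  [accepting]
end set {3,4,5,6,7,8} — state 3 in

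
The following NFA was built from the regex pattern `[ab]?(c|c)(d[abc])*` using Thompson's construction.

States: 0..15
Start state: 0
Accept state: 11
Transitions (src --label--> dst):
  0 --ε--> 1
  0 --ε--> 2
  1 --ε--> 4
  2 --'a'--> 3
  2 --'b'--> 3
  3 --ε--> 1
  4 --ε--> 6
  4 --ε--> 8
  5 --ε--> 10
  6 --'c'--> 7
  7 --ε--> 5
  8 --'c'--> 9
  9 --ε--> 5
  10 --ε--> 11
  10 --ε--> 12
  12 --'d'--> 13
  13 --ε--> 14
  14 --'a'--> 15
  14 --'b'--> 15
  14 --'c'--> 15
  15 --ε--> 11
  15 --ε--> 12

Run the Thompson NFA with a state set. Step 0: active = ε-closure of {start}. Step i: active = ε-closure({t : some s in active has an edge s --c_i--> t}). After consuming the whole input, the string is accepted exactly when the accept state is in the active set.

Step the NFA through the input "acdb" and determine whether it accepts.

Answer: ACCEPT

Steps:
start: ε-closure({0}) = {0,1,2,4,6,8}
'a' @ 1: {1,3,4,6,8}
'c' @ 2: {5,7,9,10,11,12}  (accept∈set)
'd' @ 3: {13,14}
'b' @ 4: {11,12,15}  (accept∈set)
end set {11,12,15} — state 11 in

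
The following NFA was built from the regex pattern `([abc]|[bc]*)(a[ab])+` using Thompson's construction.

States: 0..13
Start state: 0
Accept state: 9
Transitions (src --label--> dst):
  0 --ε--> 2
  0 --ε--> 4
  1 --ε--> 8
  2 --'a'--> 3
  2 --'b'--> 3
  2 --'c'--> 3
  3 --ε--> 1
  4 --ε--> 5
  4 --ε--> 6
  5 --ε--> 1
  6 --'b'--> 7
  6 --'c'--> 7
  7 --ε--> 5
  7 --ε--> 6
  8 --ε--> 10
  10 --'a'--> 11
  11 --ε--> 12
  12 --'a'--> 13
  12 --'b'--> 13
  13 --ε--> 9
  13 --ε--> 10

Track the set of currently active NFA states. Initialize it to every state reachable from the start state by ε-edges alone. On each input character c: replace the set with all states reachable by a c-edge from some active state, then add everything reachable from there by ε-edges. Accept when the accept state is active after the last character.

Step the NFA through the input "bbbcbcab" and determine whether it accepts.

start: ε-closure({0}) = {0,1,2,4,5,6,8,10}
'b' @ 1: {1,3,5,6,7,8,10}
'b' @ 2: {1,5,6,7,8,10}
'b' @ 3: {1,5,6,7,8,10}
'c' @ 4: {1,5,6,7,8,10}
'b' @ 5: {1,5,6,7,8,10}
'c' @ 6: {1,5,6,7,8,10}
'a' @ 7: {11,12}
'b' @ 8: {9,10,13}  [accepting]
after full input: {9,10,13}  (accept=9 in)

Answer: ACCEPT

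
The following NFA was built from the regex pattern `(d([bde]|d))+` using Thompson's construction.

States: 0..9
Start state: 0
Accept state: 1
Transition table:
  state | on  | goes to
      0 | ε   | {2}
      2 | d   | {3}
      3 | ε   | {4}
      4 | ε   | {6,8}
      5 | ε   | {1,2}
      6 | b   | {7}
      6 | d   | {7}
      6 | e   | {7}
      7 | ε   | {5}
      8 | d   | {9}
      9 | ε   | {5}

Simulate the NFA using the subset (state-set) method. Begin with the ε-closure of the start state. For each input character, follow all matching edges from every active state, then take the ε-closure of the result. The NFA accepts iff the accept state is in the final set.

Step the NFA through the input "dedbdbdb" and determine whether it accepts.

Answer: ACCEPT

Derivation:
start: ε-closure({0}) = {0,2}
'd' @ 1: {3,4,6,8}
'e' @ 2: {1,2,5,7}  ✓accept
'd' @ 3: {3,4,6,8}
'b' @ 4: {1,2,5,7}  ✓accept
'd' @ 5: {3,4,6,8}
'b' @ 6: {1,2,5,7}  ✓accept
'd' @ 7: {3,4,6,8}
'b' @ 8: {1,2,5,7}  ✓accept
end set {1,2,5,7} — state 1 in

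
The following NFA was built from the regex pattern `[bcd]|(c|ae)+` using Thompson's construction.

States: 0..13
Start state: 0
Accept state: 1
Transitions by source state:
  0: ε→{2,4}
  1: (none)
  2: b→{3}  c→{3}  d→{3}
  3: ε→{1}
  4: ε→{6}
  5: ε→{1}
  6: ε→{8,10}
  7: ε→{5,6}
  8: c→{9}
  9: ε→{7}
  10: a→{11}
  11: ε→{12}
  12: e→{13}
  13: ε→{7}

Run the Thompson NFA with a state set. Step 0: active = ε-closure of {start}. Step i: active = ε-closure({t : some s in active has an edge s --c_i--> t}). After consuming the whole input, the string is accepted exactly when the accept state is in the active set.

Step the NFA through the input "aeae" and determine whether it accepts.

S₀ = ε-closure({0}) = {0,2,4,6,8,10}
'a' @ 1: {11,12}
'e' @ 2: {1,5,6,7,8,10,13}  ✓accept
'a' @ 3: {11,12}
'e' @ 4: {1,5,6,7,8,10,13}  ✓accept
final: {1,5,6,7,8,10,13}; accept 1 in set

Answer: ACCEPT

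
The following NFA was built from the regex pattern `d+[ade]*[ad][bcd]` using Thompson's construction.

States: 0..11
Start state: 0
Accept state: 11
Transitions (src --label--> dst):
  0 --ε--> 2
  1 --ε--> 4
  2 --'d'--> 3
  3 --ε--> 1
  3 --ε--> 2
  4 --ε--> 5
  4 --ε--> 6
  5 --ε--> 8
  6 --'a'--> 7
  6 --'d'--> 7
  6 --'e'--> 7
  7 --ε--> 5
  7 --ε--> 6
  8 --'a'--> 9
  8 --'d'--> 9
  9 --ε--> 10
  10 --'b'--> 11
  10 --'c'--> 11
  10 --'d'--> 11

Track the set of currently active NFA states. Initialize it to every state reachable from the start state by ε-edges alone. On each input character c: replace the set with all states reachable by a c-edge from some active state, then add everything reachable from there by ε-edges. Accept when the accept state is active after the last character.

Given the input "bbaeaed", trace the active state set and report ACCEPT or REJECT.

initial (ε-close {0}): {0,2}
'b' @ 1: {}  — no active states
rest 'baeaed' ignored (set empty)
final: {}; accept 11 not in set

Answer: REJECT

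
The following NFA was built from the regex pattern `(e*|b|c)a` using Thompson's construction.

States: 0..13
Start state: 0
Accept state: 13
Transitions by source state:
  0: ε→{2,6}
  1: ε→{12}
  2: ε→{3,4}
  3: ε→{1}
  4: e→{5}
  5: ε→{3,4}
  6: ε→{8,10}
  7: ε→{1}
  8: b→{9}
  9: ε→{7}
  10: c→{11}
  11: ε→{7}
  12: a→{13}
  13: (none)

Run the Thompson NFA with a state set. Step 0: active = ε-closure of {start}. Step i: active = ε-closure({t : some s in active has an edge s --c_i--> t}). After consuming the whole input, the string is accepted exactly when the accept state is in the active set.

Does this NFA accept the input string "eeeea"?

Answer: ACCEPT

Steps:
S₀ = ε-closure({0}) = {0,1,2,3,4,6,8,10,12}
'e' @ 1: {1,3,4,5,12}
'e' @ 2: {1,3,4,5,12}
'e' @ 3: {1,3,4,5,12}
'e' @ 4: {1,3,4,5,12}
'a' @ 5: {13}  ✓accept
final: {13}; accept 13 in set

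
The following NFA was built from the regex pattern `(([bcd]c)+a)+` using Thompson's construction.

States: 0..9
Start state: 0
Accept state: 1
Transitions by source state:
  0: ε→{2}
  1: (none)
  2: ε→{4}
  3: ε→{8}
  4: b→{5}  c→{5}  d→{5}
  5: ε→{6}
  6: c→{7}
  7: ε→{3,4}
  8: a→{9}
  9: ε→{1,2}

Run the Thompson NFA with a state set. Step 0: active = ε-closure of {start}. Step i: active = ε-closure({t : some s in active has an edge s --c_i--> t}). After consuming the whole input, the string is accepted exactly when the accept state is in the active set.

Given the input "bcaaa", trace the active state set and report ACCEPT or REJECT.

start: ε-closure({0}) = {0,2,4}
'b' @ 1: {5,6}
'c' @ 2: {3,4,7,8}
'a' @ 3: {1,2,4,9}  ✓accept
'a' @ 4: {}  — no active states
rest 'a' ignored (set empty)
after full input: {}  (accept=1 not in)

Answer: REJECT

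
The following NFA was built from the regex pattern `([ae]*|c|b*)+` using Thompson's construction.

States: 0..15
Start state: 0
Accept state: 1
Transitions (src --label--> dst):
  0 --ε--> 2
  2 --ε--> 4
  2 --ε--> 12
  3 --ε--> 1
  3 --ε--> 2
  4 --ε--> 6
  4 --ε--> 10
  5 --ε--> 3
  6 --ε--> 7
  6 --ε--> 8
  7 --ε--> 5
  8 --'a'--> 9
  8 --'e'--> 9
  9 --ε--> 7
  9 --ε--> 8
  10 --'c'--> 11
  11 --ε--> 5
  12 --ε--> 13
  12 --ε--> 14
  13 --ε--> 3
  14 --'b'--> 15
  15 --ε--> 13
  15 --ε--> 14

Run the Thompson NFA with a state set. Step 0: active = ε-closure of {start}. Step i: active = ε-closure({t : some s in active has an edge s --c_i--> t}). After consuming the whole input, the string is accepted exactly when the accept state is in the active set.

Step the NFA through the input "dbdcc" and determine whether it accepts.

start: ε-closure({0}) = {0,1,2,3,4,5,6,7,8,10,12,13,14}
'd' @ 1: {}  — dead — no transitions
rest 'bdcc' ignored (set empty)
end set {} — state 1 not in

Answer: REJECT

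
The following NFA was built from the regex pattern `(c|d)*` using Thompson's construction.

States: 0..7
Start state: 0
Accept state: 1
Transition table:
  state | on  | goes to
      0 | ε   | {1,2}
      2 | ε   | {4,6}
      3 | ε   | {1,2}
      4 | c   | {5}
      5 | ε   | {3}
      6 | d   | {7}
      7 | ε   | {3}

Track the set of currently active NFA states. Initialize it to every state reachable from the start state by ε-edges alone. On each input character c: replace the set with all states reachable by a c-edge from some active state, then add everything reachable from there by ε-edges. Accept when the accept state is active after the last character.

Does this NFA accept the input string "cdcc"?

Answer: ACCEPT

Trace:
initial (ε-close {0}): {0,1,2,4,6}
'c' @ 1: {1,2,3,4,5,6}  (accept∈set)
'd' @ 2: {1,2,3,4,6,7}  (accept∈set)
'c' @ 3: {1,2,3,4,5,6}  (accept∈set)
'c' @ 4: {1,2,3,4,5,6}  (accept∈set)
after full input: {1,2,3,4,5,6}  (accept=1 in)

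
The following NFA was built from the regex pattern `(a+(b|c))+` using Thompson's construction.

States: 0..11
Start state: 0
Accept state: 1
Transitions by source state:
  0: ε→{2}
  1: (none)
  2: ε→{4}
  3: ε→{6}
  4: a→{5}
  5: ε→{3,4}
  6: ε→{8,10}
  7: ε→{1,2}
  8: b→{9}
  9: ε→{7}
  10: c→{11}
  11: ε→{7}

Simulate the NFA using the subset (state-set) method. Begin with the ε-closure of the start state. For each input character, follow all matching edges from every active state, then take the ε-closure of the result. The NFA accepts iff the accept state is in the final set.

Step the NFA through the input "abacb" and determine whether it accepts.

Answer: REJECT

Steps:
initial (ε-close {0}): {0,2,4}
'a' @ 1: {3,4,5,6,8,10}
'b' @ 2: {1,2,4,7,9}  ✓accept
'a' @ 3: {3,4,5,6,8,10}
'c' @ 4: {1,2,4,7,11}  ✓accept
'b' @ 5: {}  — state set empty
after full input: {}  (accept=1 not in)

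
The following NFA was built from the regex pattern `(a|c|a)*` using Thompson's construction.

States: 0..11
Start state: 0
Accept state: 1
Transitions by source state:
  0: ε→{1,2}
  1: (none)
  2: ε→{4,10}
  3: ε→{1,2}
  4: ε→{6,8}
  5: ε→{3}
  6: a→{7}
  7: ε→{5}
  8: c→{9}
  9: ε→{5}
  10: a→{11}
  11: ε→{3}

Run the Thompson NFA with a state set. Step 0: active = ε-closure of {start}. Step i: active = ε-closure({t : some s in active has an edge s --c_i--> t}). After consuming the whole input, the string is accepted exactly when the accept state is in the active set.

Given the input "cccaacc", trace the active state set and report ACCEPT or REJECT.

S₀ = ε-closure({0}) = {0,1,2,4,6,8,10}
'c' @ 1: {1,2,3,4,5,6,8,9,10}  ✓accept
'c' @ 2: {1,2,3,4,5,6,8,9,10}  ✓accept
'c' @ 3: {1,2,3,4,5,6,8,9,10}  ✓accept
'a' @ 4: {1,2,3,4,5,6,7,8,10,11}  ✓accept
'a' @ 5: {1,2,3,4,5,6,7,8,10,11}  ✓accept
'c' @ 6: {1,2,3,4,5,6,8,9,10}  ✓accept
'c' @ 7: {1,2,3,4,5,6,8,9,10}  ✓accept
after full input: {1,2,3,4,5,6,8,9,10}  (accept=1 in)

Answer: ACCEPT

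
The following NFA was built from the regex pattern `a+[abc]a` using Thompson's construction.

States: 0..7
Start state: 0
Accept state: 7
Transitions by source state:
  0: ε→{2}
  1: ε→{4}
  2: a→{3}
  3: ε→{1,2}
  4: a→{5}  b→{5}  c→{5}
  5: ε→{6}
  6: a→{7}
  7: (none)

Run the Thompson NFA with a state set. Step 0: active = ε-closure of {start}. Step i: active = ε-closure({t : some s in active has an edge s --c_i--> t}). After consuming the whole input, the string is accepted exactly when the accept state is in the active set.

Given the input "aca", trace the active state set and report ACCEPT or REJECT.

Answer: ACCEPT

Derivation:
S₀ = ε-closure({0}) = {0,2}
'a' @ 1: {1,2,3,4}
'c' @ 2: {5,6}
'a' @ 3: {7}  [accepting]
after full input: {7}  (accept=7 in)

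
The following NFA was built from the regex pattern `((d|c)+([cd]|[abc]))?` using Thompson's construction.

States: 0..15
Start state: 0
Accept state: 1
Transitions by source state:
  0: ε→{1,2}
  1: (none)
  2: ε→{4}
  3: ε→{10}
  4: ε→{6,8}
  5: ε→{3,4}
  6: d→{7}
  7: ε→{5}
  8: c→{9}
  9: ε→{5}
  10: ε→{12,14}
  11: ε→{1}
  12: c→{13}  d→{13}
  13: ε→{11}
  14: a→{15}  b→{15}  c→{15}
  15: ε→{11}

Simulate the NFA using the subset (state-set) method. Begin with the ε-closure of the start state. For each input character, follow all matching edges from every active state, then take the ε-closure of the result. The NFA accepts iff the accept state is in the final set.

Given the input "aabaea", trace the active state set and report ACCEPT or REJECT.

Answer: REJECT

Trace:
S₀ = ε-closure({0}) = {0,1,2,4,6,8}
'a' @ 1: {}  — dead — no transitions
rest 'abaea' ignored (set empty)
end set {} — state 1 not in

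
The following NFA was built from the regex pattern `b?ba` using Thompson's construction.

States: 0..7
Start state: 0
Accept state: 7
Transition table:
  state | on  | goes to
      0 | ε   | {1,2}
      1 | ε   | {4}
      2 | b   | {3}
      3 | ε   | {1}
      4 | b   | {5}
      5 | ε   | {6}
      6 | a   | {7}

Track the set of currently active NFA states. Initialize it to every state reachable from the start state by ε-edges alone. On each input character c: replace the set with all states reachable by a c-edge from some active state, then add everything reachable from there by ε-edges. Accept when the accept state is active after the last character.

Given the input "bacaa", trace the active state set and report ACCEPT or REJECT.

Answer: REJECT

Trace:
S₀ = ε-closure({0}) = {0,1,2,4}
'b' @ 1: {1,3,4,5,6}
'a' @ 2: {7}  ✓accept
'c' @ 3: {}  — state set empty
rest 'aa' ignored (set empty)
end set {} — state 7 not in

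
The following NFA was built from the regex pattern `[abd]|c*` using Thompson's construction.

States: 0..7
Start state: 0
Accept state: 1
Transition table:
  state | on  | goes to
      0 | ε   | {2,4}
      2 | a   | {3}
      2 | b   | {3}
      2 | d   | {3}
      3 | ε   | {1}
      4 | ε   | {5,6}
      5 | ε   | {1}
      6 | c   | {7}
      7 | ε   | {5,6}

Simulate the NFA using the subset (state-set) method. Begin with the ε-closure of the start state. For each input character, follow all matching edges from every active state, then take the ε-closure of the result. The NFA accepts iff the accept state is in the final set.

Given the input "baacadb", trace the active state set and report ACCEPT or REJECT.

Answer: REJECT

Derivation:
S₀ = ε-closure({0}) = {0,1,2,4,5,6}
'b' @ 1: {1,3}  (accept∈set)
'a' @ 2: {}  — dead — no transitions
rest 'acadb' ignored (set empty)
end set {} — state 1 not in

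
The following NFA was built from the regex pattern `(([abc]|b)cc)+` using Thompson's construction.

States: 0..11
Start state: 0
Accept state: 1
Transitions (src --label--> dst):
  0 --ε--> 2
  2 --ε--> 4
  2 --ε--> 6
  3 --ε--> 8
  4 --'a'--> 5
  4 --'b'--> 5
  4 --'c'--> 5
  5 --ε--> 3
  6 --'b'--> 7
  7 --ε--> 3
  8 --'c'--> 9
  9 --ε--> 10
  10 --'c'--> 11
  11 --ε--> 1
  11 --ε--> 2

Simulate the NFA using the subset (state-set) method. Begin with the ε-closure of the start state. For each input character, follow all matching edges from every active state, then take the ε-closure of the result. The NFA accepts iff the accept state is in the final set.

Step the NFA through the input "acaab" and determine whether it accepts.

S₀ = ε-closure({0}) = {0,2,4,6}
'a' @ 1: {3,5,8}
'c' @ 2: {9,10}
'a' @ 3: {}  — no active states
rest 'ab' ignored (set empty)
final: {}; accept 1 not in set

Answer: REJECT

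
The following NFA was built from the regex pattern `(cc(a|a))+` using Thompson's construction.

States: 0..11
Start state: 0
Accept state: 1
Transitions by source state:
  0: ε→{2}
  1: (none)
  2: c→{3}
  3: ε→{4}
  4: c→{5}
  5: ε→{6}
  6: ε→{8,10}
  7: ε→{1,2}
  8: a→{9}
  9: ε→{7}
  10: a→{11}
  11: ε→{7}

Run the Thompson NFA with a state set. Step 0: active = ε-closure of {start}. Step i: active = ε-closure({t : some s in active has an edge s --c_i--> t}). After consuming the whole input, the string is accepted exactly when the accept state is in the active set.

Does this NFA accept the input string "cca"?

S₀ = ε-closure({0}) = {0,2}
'c' @ 1: {3,4}
'c' @ 2: {5,6,8,10}
'a' @ 3: {1,2,7,9,11}  (accept∈set)
final: {1,2,7,9,11}; accept 1 in set

Answer: ACCEPT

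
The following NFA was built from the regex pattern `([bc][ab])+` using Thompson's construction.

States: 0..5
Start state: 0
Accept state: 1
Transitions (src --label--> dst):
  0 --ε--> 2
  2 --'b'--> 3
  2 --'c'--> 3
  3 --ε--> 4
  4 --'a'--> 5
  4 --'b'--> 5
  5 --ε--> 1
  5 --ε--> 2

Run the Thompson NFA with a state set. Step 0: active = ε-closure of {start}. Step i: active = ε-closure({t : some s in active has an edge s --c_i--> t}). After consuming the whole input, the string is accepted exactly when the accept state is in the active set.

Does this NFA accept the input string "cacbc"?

initial (ε-close {0}): {0,2}
'c' @ 1: {3,4}
'a' @ 2: {1,2,5}  [accepting]
'c' @ 3: {3,4}
'b' @ 4: {1,2,5}  [accepting]
'c' @ 5: {3,4}
final: {3,4}; accept 1 not in set

Answer: REJECT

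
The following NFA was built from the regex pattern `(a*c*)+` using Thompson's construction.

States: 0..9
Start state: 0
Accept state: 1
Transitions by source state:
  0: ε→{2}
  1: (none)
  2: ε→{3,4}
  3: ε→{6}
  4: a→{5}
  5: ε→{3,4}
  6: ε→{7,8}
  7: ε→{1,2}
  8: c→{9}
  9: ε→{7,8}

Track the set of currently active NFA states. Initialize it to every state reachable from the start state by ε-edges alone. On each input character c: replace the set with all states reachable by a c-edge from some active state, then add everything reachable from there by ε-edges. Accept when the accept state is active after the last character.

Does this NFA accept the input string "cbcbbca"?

Answer: REJECT

Steps:
start: ε-closure({0}) = {0,1,2,3,4,6,7,8}
'c' @ 1: {1,2,3,4,6,7,8,9}  [accepting]
'b' @ 2: {}  — state set empty
rest 'cbbca' ignored (set empty)
after full input: {}  (accept=1 not in)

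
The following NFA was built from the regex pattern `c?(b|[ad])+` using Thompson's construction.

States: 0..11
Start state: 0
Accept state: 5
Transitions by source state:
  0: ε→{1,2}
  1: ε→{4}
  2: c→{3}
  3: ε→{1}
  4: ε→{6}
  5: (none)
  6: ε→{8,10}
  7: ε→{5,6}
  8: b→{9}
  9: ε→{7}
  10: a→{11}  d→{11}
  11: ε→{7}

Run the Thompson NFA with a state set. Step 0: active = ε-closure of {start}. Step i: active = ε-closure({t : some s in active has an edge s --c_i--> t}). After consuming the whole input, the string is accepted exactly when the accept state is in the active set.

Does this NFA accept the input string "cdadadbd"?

Answer: ACCEPT

Trace:
initial (ε-close {0}): {0,1,2,4,6,8,10}
'c' @ 1: {1,3,4,6,8,10}
'd' @ 2: {5,6,7,8,10,11}  ✓accept
'a' @ 3: {5,6,7,8,10,11}  ✓accept
'd' @ 4: {5,6,7,8,10,11}  ✓accept
'a' @ 5: {5,6,7,8,10,11}  ✓accept
'd' @ 6: {5,6,7,8,10,11}  ✓accept
'b' @ 7: {5,6,7,8,9,10}  ✓accept
'd' @ 8: {5,6,7,8,10,11}  ✓accept
final: {5,6,7,8,10,11}; accept 5 in set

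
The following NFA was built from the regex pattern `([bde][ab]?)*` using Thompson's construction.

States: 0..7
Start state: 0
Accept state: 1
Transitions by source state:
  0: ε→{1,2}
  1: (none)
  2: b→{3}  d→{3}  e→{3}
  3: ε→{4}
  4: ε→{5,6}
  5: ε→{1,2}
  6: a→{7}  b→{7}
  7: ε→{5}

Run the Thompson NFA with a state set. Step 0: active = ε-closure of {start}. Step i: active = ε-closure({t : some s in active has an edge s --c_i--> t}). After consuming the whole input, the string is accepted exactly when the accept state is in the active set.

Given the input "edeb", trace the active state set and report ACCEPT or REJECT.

start: ε-closure({0}) = {0,1,2}
'e' @ 1: {1,2,3,4,5,6}  (accept∈set)
'd' @ 2: {1,2,3,4,5,6}  (accept∈set)
'e' @ 3: {1,2,3,4,5,6}  (accept∈set)
'b' @ 4: {1,2,3,4,5,6,7}  (accept∈set)
final: {1,2,3,4,5,6,7}; accept 1 in set

Answer: ACCEPT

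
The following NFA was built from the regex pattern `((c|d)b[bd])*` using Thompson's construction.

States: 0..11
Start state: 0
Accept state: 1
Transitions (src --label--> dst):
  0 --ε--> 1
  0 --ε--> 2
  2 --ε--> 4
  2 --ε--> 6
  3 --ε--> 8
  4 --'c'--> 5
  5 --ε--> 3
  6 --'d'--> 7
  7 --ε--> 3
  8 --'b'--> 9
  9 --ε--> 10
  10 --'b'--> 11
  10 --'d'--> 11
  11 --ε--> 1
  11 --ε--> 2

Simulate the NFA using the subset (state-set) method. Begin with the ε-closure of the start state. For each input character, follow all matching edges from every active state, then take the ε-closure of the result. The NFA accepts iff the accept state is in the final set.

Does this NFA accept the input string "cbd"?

S₀ = ε-closure({0}) = {0,1,2,4,6}
'c' @ 1: {3,5,8}
'b' @ 2: {9,10}
'd' @ 3: {1,2,4,6,11}  (accept∈set)
final: {1,2,4,6,11}; accept 1 in set

Answer: ACCEPT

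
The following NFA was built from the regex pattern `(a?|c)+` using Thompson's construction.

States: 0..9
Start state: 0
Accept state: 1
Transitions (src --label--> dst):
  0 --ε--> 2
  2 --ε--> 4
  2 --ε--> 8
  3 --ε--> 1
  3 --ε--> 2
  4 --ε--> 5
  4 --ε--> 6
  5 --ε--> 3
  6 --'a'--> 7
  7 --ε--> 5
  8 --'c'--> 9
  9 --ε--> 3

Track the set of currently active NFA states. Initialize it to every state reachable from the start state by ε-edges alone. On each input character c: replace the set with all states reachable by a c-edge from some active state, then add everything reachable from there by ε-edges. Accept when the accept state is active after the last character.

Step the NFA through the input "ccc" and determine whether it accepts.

start: ε-closure({0}) = {0,1,2,3,4,5,6,8}
'c' @ 1: {1,2,3,4,5,6,8,9}  ✓accept
'c' @ 2: {1,2,3,4,5,6,8,9}  ✓accept
'c' @ 3: {1,2,3,4,5,6,8,9}  ✓accept
end set {1,2,3,4,5,6,8,9} — state 1 in

Answer: ACCEPT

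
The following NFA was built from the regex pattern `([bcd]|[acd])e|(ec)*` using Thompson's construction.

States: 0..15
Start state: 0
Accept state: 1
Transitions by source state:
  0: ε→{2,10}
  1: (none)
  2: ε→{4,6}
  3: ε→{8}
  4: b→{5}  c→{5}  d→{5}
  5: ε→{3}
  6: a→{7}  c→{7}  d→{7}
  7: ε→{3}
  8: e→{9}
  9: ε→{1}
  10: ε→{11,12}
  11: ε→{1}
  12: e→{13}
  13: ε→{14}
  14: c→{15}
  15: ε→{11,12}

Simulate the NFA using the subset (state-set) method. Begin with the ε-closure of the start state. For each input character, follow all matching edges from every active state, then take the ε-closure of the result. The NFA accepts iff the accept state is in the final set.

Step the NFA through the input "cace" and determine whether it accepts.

Answer: REJECT

Steps:
start: ε-closure({0}) = {0,1,2,4,6,10,11,12}
'c' @ 1: {3,5,7,8}
'a' @ 2: {}  — no active states
rest 'ce' ignored (set empty)
final: {}; accept 1 not in set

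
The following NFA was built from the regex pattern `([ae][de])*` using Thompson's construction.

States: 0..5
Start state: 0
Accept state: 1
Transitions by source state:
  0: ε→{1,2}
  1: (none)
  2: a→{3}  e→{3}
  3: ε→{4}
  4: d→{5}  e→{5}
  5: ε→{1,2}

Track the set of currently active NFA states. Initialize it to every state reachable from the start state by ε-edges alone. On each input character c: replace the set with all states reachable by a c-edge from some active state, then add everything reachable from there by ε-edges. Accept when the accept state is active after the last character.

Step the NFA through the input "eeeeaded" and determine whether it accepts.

S₀ = ε-closure({0}) = {0,1,2}
'e' @ 1: {3,4}
'e' @ 2: {1,2,5}  [accepting]
'e' @ 3: {3,4}
'e' @ 4: {1,2,5}  [accepting]
'a' @ 5: {3,4}
'd' @ 6: {1,2,5}  [accepting]
'e' @ 7: {3,4}
'd' @ 8: {1,2,5}  [accepting]
final: {1,2,5}; accept 1 in set

Answer: ACCEPT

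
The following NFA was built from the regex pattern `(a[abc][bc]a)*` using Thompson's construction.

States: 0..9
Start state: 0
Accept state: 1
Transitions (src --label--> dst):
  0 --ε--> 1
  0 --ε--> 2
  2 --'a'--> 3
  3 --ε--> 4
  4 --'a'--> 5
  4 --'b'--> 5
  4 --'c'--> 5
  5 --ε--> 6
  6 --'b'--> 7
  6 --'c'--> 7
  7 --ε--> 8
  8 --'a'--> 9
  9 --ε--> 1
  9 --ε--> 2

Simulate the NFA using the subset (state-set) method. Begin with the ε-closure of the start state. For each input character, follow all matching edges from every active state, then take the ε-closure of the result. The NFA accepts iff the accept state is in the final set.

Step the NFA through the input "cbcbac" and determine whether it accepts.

initial (ε-close {0}): {0,1,2}
'c' @ 1: {}  — dead — no transitions
rest 'bcbac' ignored (set empty)
final: {}; accept 1 not in set

Answer: REJECT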